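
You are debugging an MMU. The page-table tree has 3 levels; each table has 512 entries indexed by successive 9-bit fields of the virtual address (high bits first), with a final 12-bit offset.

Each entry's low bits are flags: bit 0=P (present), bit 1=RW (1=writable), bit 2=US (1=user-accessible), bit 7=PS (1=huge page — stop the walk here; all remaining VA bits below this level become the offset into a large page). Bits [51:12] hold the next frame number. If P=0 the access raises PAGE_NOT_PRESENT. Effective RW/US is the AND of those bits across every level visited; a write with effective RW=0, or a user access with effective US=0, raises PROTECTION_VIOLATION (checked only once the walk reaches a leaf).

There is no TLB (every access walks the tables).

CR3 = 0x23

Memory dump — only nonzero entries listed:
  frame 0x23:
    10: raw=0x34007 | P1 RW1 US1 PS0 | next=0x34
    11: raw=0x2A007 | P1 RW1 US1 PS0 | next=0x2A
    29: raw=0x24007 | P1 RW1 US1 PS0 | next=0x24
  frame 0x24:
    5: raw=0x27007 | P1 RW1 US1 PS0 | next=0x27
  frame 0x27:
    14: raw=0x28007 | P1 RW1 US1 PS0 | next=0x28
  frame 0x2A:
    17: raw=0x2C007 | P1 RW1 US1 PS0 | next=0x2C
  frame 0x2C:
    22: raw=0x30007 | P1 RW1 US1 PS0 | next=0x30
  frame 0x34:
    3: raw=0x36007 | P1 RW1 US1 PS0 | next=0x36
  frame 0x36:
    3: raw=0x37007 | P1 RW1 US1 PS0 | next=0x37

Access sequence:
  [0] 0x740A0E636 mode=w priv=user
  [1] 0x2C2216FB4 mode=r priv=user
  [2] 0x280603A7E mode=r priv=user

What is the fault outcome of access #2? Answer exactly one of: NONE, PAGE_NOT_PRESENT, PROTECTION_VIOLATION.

Walk each access:
#0 VA=0x740A0E636 (w,user):
  [0] read 0x23 idx=29: raw=0x24007 flags P=1 W=1 U=1 S=0
  [1] read 0x24 idx=5: raw=0x27007 flags P=1 W=1 U=1 S=0
  [2] read 0x27 idx=14: raw=0x28007 flags P=1 W=1 U=1 S=0
  → PA=0x28636  (3 entries read)
#1 VA=0x2C2216FB4 (r,user):
  [0] read 0x23 idx=11: raw=0x2A007 flags P=1 W=1 U=1 S=0
  [1] read 0x2A idx=17: raw=0x2C007 flags P=1 W=1 U=1 S=0
  [2] read 0x2C idx=22: raw=0x30007 flags P=1 W=1 U=1 S=0
  → PA=0x30FB4  (3 entries read)
#2 VA=0x280603A7E (r,user):
  [0] read 0x23 idx=10: raw=0x34007 flags P=1 W=1 U=1 S=0
  [1] read 0x34 idx=3: raw=0x36007 flags P=1 W=1 U=1 S=0
  [2] read 0x36 idx=3: raw=0x37007 flags P=1 W=1 U=1 S=0
  → PA=0x37A7E  (3 entries read)

Access #2 fault: NONE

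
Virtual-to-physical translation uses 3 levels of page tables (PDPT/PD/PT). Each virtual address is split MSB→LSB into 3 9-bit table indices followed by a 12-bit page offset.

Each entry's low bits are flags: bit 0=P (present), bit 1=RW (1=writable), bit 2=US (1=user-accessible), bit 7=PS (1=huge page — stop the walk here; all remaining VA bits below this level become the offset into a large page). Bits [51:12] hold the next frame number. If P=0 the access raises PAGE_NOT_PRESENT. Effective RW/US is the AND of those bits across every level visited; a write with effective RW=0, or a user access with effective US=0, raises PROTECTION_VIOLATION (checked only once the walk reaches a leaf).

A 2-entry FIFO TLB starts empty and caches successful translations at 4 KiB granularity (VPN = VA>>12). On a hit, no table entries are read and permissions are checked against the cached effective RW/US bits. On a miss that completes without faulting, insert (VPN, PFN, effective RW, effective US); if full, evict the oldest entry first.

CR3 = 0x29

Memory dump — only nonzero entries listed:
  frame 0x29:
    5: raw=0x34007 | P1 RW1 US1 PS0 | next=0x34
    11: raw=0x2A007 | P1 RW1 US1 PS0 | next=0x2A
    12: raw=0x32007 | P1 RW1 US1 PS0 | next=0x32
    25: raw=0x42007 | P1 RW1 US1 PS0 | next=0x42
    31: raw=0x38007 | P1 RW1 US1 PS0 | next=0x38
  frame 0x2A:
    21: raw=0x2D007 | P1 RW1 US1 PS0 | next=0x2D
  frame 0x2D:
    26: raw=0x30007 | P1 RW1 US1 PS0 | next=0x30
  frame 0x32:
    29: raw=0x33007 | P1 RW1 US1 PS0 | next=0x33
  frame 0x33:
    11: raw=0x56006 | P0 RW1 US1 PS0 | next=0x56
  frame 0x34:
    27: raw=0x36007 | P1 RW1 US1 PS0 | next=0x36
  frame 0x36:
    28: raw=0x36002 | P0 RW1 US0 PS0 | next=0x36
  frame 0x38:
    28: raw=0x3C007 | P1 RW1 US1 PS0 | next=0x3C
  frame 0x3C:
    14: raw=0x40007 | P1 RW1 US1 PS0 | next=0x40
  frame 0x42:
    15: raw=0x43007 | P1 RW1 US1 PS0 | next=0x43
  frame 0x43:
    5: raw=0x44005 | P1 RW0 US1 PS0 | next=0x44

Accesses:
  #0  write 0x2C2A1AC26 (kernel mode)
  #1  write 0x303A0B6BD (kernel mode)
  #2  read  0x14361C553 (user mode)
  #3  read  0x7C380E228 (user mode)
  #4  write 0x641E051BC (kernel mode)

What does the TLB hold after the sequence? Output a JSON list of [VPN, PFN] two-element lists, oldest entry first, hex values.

Trace:
#0 VA=0x2C2A1AC26 (w,kernel):
  [0] read 0x29 idx=11: raw=0x2A007 flags P=1 W=1 U=1 S=0
  [1] read 0x2A idx=21: raw=0x2D007 flags P=1 W=1 U=1 S=0
  [2] read 0x2D idx=26: raw=0x30007 flags P=1 W=1 U=1 S=0
  → PA=0x30C26  (3 entries read)
#1 VA=0x303A0B6BD (w,kernel):
  [0] read 0x29 idx=12: raw=0x32007 flags P=1 W=1 U=1 S=0
  [1] read 0x32 idx=29: raw=0x33007 flags P=1 W=1 U=1 S=0
  [2] read 0x33 idx=11: raw=0x56006 flags P=0 W=1 U=1 S=0
  ⇒ fault: PAGE_NOT_PRESENT  — 3 lookups
#2 VA=0x14361C553 (r,user):
  [0] read 0x29 idx=5: raw=0x34007 flags P=1 W=1 U=1 S=0
  [1] read 0x34 idx=27: raw=0x36007 flags P=1 W=1 U=1 S=0
  [2] read 0x36 idx=28: raw=0x36002 flags P=0 W=1 U=0 S=0
  ⇒ fault: PAGE_NOT_PRESENT  — 3 lookups
#3 VA=0x7C380E228 (r,user):
  [0] read 0x29 idx=31: raw=0x38007 flags P=1 W=1 U=1 S=0
  [1] read 0x38 idx=28: raw=0x3C007 flags P=1 W=1 U=1 S=0
  [2] read 0x3C idx=14: raw=0x40007 flags P=1 W=1 U=1 S=0
  → PA=0x40228  (3 entries read)
#4 VA=0x641E051BC (w,kernel):
  [0] read 0x29 idx=25: raw=0x42007 flags P=1 W=1 U=1 S=0
  [1] read 0x42 idx=15: raw=0x43007 flags P=1 W=1 U=1 S=0
  [2] read 0x43 idx=5: raw=0x44005 flags P=1 W=0 U=1 S=0
  ⇒ fault: PROTECTION_VIOLATION  — 3 lookups

TLB: [["0x2C2A1A", "0x30"], ["0x7C380E", "0x40"]]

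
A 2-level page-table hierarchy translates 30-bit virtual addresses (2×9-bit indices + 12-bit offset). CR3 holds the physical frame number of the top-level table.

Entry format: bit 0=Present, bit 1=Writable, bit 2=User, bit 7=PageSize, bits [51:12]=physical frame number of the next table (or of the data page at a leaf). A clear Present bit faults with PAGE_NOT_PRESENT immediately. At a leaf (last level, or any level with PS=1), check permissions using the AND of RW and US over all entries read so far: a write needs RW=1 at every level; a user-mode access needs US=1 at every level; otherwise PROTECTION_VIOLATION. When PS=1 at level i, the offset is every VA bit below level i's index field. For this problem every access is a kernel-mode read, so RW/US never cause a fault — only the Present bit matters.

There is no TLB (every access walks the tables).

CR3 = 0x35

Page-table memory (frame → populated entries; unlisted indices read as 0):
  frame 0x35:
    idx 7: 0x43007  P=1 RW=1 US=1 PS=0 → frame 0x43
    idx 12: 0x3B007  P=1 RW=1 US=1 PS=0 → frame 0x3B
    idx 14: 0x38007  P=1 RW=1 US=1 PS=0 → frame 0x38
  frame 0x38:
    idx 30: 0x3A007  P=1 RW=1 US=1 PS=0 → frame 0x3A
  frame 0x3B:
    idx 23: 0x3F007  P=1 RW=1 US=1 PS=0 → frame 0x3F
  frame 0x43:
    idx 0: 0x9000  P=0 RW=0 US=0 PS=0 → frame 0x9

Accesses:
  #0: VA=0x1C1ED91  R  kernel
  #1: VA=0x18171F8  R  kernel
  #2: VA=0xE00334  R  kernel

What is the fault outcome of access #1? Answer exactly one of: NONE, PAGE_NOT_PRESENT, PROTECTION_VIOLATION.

Per-access translation:
#0 VA=0x1C1ED91 (r,kernel):
  [0] read 0x35 idx=14: raw=0x38007 flags P=1 W=1 U=1 S=0
  [1] read 0x38 idx=30: raw=0x3A007 flags P=1 W=1 U=1 S=0
  → PA=0x3AD91  (2 entries read)
#1 VA=0x18171F8 (r,kernel):
  [0] read 0x35 idx=12: raw=0x3B007 flags P=1 W=1 U=1 S=0
  [1] read 0x3B idx=23: raw=0x3F007 flags P=1 W=1 U=1 S=0
  → PA=0x3F1F8  (2 entries read)
#2 VA=0xE00334 (r,kernel):
  [0] read 0x35 idx=7: raw=0x43007 flags P=1 W=1 U=1 S=0
  [1] read 0x43 idx=0: raw=0x9000 flags P=0 W=0 U=0 S=0
  → PAGE_NOT_PRESENT  (2 entries read)

Access #1 fault: NONE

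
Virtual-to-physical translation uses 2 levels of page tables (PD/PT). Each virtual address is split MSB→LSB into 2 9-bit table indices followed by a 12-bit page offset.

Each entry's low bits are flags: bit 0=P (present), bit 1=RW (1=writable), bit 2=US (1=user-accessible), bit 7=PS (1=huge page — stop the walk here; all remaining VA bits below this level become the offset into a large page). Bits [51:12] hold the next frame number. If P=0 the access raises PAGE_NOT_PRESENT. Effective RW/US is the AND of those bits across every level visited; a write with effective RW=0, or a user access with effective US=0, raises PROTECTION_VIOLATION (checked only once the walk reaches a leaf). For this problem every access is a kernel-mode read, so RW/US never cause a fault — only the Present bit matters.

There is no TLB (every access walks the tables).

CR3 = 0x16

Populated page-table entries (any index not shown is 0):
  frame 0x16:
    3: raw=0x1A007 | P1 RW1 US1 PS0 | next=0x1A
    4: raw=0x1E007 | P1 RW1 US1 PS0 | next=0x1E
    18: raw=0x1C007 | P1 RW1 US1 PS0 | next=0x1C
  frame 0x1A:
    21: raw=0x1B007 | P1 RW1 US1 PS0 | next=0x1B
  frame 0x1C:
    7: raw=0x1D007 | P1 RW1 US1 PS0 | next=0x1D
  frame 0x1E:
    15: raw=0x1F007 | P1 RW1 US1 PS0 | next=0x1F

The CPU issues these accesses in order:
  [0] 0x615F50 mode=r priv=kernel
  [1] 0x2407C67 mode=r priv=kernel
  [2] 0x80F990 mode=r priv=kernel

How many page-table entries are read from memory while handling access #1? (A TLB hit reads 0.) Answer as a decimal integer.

Trace:
#0 VA=0x615F50 (r,kernel):
  L0: frame=0x16 idx=3 entry=0x1A007 [P=1 RW=1 US=1 PS=0]
  L1: frame=0x1A idx=21 entry=0x1B007 [P=1 RW=1 US=1 PS=0]
  → PA=0x1BF50  (2 entries read)
#1 VA=0x2407C67 (r,kernel):
  L0: frame=0x16 idx=18 entry=0x1C007 [P=1 RW=1 US=1 PS=0]
  L1: frame=0x1C idx=7 entry=0x1D007 [P=1 RW=1 US=1 PS=0]
  → PA=0x1DC67  (2 entries read)
#2 VA=0x80F990 (r,kernel):
  L0: frame=0x16 idx=4 entry=0x1E007 [P=1 RW=1 US=1 PS=0]
  L1: frame=0x1E idx=15 entry=0x1F007 [P=1 RW=1 US=1 PS=0]
  → PA=0x1F990  (2 entries read)

Entries read for #1: 2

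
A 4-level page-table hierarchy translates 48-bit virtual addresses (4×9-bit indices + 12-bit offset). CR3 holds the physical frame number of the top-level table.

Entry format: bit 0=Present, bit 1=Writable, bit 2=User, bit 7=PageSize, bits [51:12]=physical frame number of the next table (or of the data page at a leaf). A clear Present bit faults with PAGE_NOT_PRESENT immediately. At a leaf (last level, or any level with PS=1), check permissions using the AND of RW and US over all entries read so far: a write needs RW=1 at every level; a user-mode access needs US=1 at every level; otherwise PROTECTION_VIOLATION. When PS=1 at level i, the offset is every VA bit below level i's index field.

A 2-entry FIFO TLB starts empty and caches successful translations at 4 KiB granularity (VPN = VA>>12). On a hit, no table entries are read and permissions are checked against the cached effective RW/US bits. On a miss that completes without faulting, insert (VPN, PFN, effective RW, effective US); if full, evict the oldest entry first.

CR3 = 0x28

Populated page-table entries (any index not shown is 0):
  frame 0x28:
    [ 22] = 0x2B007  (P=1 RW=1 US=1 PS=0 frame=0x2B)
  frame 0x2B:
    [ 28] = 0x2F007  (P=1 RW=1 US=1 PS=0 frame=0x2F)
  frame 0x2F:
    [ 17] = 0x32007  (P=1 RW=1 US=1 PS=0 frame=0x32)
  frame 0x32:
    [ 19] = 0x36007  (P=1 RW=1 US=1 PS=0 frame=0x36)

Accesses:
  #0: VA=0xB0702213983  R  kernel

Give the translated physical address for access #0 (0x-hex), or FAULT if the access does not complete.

Walk each access:
#0 VA=0xB0702213983 (r,kernel):
  [0] read 0x28 idx=22: raw=0x2B007 flags P=1 W=1 U=1 S=0
  [1] read 0x2B idx=28: raw=0x2F007 flags P=1 W=1 U=1 S=0
  [2] read 0x2F idx=17: raw=0x32007 flags P=1 W=1 U=1 S=0
  [3] read 0x32 idx=19: raw=0x36007 flags P=1 W=1 U=1 S=0
  ⇒ phys 0x36983  [4 reads]

Access #0 PA: 0x36983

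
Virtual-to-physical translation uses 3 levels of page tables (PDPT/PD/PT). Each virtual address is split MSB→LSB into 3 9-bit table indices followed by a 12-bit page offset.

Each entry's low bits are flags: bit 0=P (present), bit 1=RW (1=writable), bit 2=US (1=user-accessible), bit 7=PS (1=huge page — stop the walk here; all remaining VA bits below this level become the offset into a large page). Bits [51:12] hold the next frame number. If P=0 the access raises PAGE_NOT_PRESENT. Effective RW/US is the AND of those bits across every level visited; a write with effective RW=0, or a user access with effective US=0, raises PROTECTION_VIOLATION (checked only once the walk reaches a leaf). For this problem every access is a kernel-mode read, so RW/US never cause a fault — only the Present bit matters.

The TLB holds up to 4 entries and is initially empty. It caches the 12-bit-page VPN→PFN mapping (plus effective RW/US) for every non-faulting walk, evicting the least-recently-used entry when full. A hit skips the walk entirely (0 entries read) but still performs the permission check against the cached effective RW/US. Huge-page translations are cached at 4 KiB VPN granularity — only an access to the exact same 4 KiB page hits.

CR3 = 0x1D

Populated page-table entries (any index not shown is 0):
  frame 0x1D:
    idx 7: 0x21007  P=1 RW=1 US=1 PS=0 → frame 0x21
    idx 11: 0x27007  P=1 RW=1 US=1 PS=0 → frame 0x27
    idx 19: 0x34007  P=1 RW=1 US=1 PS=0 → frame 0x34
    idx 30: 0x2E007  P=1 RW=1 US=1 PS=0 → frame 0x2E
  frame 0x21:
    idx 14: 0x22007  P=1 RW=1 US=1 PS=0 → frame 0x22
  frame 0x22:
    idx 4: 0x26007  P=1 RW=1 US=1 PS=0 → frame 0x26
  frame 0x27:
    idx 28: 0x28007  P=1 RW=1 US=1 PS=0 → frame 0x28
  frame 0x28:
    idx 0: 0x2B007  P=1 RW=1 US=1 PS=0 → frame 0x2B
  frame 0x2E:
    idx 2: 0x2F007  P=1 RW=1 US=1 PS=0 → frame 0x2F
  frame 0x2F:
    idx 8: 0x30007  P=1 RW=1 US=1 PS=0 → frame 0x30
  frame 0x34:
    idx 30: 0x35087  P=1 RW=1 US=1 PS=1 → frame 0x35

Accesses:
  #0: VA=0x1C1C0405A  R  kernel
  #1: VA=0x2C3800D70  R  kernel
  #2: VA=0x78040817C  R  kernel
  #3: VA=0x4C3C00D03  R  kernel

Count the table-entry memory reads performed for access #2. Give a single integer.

Trace:
#0 VA=0x1C1C0405A (r,kernel):
  [0] read 0x1D idx=7: raw=0x21007 flags P=1 W=1 U=1 S=0
  [1] read 0x21 idx=14: raw=0x22007 flags P=1 W=1 U=1 S=0
  [2] read 0x22 idx=4: raw=0x26007 flags P=1 W=1 U=1 S=0
  ⇒ phys 0x2605A  [3 reads]
#1 VA=0x2C3800D70 (r,kernel):
  [0] read 0x1D idx=11: raw=0x27007 flags P=1 W=1 U=1 S=0
  [1] read 0x27 idx=28: raw=0x28007 flags P=1 W=1 U=1 S=0
  [2] read 0x28 idx=0: raw=0x2B007 flags P=1 W=1 U=1 S=0
  ⇒ phys 0x2BD70  [3 reads]
#2 VA=0x78040817C (r,kernel):
  [0] read 0x1D idx=30: raw=0x2E007 flags P=1 W=1 U=1 S=0
  [1] read 0x2E idx=2: raw=0x2F007 flags P=1 W=1 U=1 S=0
  [2] read 0x2F idx=8: raw=0x30007 flags P=1 W=1 U=1 S=0
  ⇒ phys 0x3017C  [3 reads]
#3 VA=0x4C3C00D03 (r,kernel):
  [0] read 0x1D idx=19: raw=0x34007 flags P=1 W=1 U=1 S=0
  [1] read 0x34 idx=30: raw=0x35087 flags P=1 W=1 U=1 S=1
  ⇒ phys 0x35D03 (huge @L1)  [2 reads]

Entries read for #2: 3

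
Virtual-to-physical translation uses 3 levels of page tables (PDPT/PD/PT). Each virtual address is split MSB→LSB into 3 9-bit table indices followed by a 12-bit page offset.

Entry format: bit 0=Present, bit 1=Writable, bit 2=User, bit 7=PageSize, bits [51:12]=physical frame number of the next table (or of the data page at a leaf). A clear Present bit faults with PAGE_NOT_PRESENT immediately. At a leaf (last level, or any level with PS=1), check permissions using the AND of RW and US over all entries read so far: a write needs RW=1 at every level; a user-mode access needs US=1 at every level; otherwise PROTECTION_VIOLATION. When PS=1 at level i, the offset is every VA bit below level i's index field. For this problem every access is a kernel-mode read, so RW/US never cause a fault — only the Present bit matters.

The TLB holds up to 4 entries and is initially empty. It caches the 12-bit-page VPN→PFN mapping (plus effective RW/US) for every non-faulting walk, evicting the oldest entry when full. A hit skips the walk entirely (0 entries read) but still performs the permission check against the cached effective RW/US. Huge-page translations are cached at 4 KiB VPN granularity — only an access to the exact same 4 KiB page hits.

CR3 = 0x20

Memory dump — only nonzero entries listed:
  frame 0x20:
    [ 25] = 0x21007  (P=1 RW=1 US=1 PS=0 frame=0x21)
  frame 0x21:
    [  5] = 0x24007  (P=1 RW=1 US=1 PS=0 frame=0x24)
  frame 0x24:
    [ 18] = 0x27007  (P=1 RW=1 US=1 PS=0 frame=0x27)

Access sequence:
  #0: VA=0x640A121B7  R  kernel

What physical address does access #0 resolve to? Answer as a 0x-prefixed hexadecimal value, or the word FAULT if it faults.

Trace:
#0 VA=0x640A121B7 (r,kernel):
  [0] read 0x20 idx=25: raw=0x21007 flags P=1 W=1 U=1 S=0
  [1] read 0x21 idx=5: raw=0x24007 flags P=1 W=1 U=1 S=0
  [2] read 0x24 idx=18: raw=0x27007 flags P=1 W=1 U=1 S=0
  ✓ 0x271B7  — 3 lookups

Access #0 PA: 0x271B7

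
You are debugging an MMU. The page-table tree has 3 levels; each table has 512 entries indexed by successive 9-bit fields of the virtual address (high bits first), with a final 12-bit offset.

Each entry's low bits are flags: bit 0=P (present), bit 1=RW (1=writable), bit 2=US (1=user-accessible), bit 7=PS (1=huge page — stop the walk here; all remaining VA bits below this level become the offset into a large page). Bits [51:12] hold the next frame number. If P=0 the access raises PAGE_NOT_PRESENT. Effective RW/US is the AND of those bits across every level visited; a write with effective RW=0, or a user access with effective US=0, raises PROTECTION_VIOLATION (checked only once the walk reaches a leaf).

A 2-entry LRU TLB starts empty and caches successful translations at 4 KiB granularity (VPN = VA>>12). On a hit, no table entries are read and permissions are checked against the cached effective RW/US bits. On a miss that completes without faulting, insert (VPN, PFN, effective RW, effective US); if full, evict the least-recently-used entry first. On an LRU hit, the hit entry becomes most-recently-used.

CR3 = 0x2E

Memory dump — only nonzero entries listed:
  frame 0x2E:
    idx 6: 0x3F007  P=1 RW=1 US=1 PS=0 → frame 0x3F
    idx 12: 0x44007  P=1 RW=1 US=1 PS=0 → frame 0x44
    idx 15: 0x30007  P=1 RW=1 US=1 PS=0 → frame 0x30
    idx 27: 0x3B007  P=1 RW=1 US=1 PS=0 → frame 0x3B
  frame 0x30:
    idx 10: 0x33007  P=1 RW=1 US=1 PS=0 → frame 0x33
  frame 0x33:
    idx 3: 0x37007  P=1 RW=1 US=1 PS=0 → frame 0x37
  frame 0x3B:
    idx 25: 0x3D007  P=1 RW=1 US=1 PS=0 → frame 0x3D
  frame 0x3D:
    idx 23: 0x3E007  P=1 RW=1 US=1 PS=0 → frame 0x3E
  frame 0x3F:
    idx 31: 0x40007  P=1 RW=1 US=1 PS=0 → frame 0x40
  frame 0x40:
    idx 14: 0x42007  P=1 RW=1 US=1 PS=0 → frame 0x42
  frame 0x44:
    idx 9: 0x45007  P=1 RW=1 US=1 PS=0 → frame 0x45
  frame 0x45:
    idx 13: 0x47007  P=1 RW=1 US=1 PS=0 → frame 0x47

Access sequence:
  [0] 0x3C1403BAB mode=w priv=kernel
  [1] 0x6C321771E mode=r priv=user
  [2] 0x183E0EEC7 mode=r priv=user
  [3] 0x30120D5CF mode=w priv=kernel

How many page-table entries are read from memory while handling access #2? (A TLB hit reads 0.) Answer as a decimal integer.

Per-access translation:
#0 VA=0x3C1403BAB (w,kernel):
  L0: frame=0x2E idx=15 entry=0x30007 [P=1 RW=1 US=1 PS=0]
  L1: frame=0x30 idx=10 entry=0x33007 [P=1 RW=1 US=1 PS=0]
  L2: frame=0x33 idx=3 entry=0x37007 [P=1 RW=1 US=1 PS=0]
  ⇒ phys 0x37BAB  [3 reads]
#1 VA=0x6C321771E (r,user):
  L0: frame=0x2E idx=27 entry=0x3B007 [P=1 RW=1 US=1 PS=0]
  L1: frame=0x3B idx=25 entry=0x3D007 [P=1 RW=1 US=1 PS=0]
  L2: frame=0x3D idx=23 entry=0x3E007 [P=1 RW=1 US=1 PS=0]
  ⇒ phys 0x3E71E  [3 reads]
#2 VA=0x183E0EEC7 (r,user):
  L0: frame=0x2E idx=6 entry=0x3F007 [P=1 RW=1 US=1 PS=0]
  L1: frame=0x3F idx=31 entry=0x40007 [P=1 RW=1 US=1 PS=0]
  L2: frame=0x40 idx=14 entry=0x42007 [P=1 RW=1 US=1 PS=0]
  ⇒ phys 0x42EC7  [3 reads]
#3 VA=0x30120D5CF (w,kernel):
  L0: frame=0x2E idx=12 entry=0x44007 [P=1 RW=1 US=1 PS=0]
  L1: frame=0x44 idx=9 entry=0x45007 [P=1 RW=1 US=1 PS=0]
  L2: frame=0x45 idx=13 entry=0x47007 [P=1 RW=1 US=1 PS=0]
  ⇒ phys 0x475CF  [3 reads]

Entries read for #2: 3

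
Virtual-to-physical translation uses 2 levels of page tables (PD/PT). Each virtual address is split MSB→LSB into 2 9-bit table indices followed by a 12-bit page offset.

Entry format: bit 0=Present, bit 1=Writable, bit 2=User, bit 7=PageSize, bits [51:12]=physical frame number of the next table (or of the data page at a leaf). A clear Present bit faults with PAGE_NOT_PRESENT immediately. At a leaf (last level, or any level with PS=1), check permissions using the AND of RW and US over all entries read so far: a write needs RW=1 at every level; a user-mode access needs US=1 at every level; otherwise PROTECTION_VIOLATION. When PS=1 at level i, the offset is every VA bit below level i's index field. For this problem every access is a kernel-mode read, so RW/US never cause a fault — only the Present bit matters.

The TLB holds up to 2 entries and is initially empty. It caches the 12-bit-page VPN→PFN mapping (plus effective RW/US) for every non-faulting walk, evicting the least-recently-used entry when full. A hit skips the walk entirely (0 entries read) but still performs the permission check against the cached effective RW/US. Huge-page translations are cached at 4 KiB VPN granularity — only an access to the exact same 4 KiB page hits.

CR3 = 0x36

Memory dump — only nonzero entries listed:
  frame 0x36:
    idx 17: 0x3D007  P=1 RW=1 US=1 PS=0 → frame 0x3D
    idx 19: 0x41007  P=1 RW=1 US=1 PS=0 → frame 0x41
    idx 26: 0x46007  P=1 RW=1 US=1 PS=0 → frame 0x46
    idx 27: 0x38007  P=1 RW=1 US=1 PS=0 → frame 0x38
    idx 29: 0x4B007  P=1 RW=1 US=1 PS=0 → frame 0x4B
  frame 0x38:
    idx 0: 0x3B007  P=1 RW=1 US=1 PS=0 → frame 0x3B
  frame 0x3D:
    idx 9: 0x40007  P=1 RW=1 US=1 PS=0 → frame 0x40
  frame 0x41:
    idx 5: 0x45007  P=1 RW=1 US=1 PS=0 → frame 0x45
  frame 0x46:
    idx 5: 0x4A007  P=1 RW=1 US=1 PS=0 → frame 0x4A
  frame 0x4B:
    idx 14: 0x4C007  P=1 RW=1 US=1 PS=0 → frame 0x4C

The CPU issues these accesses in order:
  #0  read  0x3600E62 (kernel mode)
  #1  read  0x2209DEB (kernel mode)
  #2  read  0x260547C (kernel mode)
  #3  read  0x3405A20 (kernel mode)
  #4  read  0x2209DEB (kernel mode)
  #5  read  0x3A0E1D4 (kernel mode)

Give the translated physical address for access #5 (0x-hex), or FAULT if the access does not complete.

Trace:
#0 VA=0x3600E62 (r,kernel):
  L0 @0x36[27] → 0x38007  P=1,RW=1,US=1,PS=0
  L1 @0x38[0] → 0x3B007  P=1,RW=1,US=1,PS=0
  ✓ 0x3BE62  — 2 lookups
#1 VA=0x2209DEB (r,kernel):
  L0 @0x36[17] → 0x3D007  P=1,RW=1,US=1,PS=0
  L1 @0x3D[9] → 0x40007  P=1,RW=1,US=1,PS=0
  ✓ 0x40DEB  — 2 lookups
#2 VA=0x260547C (r,kernel):
  L0 @0x36[19] → 0x41007  P=1,RW=1,US=1,PS=0
  L1 @0x41[5] → 0x45007  P=1,RW=1,US=1,PS=0
  ✓ 0x4547C  — 2 lookups
#3 VA=0x3405A20 (r,kernel):
  L0 @0x36[26] → 0x46007  P=1,RW=1,US=1,PS=0
  L1 @0x46[5] → 0x4A007  P=1,RW=1,US=1,PS=0
  ✓ 0x4AA20  — 2 lookups
#4 VA=0x2209DEB (r,kernel):
  L0 @0x36[17] → 0x3D007  P=1,RW=1,US=1,PS=0
  L1 @0x3D[9] → 0x40007  P=1,RW=1,US=1,PS=0
  ✓ 0x40DEB  — 2 lookups
#5 VA=0x3A0E1D4 (r,kernel):
  L0 @0x36[29] → 0x4B007  P=1,RW=1,US=1,PS=0
  L1 @0x4B[14] → 0x4C007  P=1,RW=1,US=1,PS=0
  ✓ 0x4C1D4  — 2 lookups

Access #5 PA: 0x4C1D4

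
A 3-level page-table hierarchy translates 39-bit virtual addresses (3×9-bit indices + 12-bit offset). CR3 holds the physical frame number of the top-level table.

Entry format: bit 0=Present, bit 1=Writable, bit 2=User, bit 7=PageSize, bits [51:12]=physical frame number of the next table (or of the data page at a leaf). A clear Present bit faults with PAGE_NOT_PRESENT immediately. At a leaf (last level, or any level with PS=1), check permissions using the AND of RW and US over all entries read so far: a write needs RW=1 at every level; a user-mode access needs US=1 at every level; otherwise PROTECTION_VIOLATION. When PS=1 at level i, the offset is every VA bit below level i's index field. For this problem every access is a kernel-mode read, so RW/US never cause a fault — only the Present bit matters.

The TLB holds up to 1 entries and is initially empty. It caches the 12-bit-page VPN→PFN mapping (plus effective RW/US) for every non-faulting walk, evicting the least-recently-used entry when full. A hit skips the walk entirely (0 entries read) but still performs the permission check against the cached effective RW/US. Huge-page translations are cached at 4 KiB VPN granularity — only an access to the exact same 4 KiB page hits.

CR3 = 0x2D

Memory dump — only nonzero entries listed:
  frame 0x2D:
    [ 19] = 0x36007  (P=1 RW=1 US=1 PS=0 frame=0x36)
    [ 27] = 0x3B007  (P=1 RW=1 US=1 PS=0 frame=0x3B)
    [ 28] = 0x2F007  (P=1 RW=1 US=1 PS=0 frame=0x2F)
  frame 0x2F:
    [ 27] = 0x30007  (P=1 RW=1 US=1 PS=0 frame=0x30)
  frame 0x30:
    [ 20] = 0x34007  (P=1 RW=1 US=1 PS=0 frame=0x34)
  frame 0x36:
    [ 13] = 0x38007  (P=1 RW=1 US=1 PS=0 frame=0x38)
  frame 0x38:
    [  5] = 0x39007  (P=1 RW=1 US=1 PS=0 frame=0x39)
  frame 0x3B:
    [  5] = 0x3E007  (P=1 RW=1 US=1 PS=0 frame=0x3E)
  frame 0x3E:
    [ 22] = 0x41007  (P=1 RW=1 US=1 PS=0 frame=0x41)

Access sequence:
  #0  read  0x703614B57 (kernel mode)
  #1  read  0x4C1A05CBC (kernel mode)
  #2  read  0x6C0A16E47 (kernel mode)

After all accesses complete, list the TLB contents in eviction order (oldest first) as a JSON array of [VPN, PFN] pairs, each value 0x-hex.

Trace:
#0 VA=0x703614B57 (r,kernel):
  lvl0: tbl 0x2D, slot 28 ⇒ 0x2F007 (P1/RW1/US1/PS0)
  lvl1: tbl 0x2F, slot 27 ⇒ 0x30007 (P1/RW1/US1/PS0)
  lvl2: tbl 0x30, slot 20 ⇒ 0x34007 (P1/RW1/US1/PS0)
  ✓ 0x34B57  — 3 lookups
#1 VA=0x4C1A05CBC (r,kernel):
  lvl0: tbl 0x2D, slot 19 ⇒ 0x36007 (P1/RW1/US1/PS0)
  lvl1: tbl 0x36, slot 13 ⇒ 0x38007 (P1/RW1/US1/PS0)
  lvl2: tbl 0x38, slot 5 ⇒ 0x39007 (P1/RW1/US1/PS0)
  ✓ 0x39CBC  — 3 lookups
#2 VA=0x6C0A16E47 (r,kernel):
  lvl0: tbl 0x2D, slot 27 ⇒ 0x3B007 (P1/RW1/US1/PS0)
  lvl1: tbl 0x3B, slot 5 ⇒ 0x3E007 (P1/RW1/US1/PS0)
  lvl2: tbl 0x3E, slot 22 ⇒ 0x41007 (P1/RW1/US1/PS0)
  ✓ 0x41E47  — 3 lookups

TLB: [["0x6C0A16", "0x41"]]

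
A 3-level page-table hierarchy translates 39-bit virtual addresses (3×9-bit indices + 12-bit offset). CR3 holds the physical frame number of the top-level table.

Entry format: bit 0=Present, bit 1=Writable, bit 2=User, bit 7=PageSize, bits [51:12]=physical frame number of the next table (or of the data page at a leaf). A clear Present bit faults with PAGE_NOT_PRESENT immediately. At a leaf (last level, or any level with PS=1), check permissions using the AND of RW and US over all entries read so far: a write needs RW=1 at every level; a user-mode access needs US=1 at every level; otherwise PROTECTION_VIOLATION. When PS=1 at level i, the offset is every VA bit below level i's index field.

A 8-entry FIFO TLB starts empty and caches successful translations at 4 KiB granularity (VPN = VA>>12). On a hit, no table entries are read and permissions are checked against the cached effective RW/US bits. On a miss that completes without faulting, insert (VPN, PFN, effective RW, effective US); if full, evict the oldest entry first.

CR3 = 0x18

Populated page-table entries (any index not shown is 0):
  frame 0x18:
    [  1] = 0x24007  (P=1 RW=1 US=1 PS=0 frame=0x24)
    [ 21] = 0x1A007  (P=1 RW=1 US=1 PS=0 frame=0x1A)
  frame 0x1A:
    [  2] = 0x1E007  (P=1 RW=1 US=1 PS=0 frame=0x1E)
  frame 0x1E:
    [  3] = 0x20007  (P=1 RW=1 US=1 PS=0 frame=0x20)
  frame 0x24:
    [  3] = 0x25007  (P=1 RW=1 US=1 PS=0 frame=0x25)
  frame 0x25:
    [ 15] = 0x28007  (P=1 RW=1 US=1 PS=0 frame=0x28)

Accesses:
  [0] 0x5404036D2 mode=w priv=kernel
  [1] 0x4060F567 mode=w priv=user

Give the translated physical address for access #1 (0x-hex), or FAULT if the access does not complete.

Per-access translation:
#0 VA=0x5404036D2 (w,kernel):
  [0] read 0x18 idx=21: raw=0x1A007 flags P=1 W=1 U=1 S=0
  [1] read 0x1A idx=2: raw=0x1E007 flags P=1 W=1 U=1 S=0
  [2] read 0x1E idx=3: raw=0x20007 flags P=1 W=1 U=1 S=0
  ⇒ phys 0x206D2  [3 reads]
#1 VA=0x4060F567 (w,user):
  [0] read 0x18 idx=1: raw=0x24007 flags P=1 W=1 U=1 S=0
  [1] read 0x24 idx=3: raw=0x25007 flags P=1 W=1 U=1 S=0
  [2] read 0x25 idx=15: raw=0x28007 flags P=1 W=1 U=1 S=0
  ⇒ phys 0x28567  [3 reads]

Access #1 PA: 0x28567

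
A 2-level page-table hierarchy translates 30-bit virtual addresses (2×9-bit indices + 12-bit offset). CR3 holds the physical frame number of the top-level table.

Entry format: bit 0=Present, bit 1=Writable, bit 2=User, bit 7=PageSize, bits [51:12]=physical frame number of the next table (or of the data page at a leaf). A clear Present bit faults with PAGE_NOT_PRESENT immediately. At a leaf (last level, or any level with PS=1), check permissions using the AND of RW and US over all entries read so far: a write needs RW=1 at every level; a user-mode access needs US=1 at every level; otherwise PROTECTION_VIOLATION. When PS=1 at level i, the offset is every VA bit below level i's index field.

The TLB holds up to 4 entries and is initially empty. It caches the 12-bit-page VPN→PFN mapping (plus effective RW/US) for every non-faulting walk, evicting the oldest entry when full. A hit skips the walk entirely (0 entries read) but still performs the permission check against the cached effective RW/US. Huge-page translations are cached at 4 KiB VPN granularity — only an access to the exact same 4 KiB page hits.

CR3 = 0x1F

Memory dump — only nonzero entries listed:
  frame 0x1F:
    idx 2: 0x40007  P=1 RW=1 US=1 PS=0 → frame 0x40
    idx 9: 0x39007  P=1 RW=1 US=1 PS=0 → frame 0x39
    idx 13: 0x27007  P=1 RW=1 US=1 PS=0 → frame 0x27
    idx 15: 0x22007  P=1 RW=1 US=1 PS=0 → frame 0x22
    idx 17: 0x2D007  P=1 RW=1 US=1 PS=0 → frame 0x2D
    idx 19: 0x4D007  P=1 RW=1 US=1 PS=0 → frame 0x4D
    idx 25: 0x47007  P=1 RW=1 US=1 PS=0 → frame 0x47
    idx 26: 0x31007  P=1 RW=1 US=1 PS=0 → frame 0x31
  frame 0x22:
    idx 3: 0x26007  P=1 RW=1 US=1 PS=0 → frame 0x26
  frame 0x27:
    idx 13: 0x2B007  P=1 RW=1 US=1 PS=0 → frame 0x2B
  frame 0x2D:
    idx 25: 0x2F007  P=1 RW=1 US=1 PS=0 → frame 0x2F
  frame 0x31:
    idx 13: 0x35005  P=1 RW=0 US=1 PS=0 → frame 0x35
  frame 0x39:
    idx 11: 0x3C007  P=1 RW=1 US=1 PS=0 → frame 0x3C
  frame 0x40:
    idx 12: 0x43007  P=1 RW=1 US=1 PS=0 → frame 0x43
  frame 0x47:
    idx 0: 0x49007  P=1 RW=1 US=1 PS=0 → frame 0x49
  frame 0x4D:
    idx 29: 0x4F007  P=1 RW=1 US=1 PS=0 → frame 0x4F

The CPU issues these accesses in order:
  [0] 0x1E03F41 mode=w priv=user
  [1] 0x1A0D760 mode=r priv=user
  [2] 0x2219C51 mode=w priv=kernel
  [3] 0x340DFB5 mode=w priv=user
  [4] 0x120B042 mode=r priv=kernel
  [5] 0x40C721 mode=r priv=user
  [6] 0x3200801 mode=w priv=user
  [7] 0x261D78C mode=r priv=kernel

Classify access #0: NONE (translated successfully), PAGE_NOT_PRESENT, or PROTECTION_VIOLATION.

Walk each access:
#0 VA=0x1E03F41 (w,user):
  L0: frame=0x1F idx=15 entry=0x22007 [P=1 RW=1 US=1 PS=0]
  L1: frame=0x22 idx=3 entry=0x26007 [P=1 RW=1 US=1 PS=0]
  ⇒ phys 0x26F41  [2 reads]
#1 VA=0x1A0D760 (r,user):
  L0: frame=0x1F idx=13 entry=0x27007 [P=1 RW=1 US=1 PS=0]
  L1: frame=0x27 idx=13 entry=0x2B007 [P=1 RW=1 US=1 PS=0]
  ⇒ phys 0x2B760  [2 reads]
#2 VA=0x2219C51 (w,kernel):
  L0: frame=0x1F idx=17 entry=0x2D007 [P=1 RW=1 US=1 PS=0]
  L1: frame=0x2D idx=25 entry=0x2F007 [P=1 RW=1 US=1 PS=0]
  ⇒ phys 0x2FC51  [2 reads]
#3 VA=0x340DFB5 (w,user):
  L0: frame=0x1F idx=26 entry=0x31007 [P=1 RW=1 US=1 PS=0]
  L1: frame=0x31 idx=13 entry=0x35005 [P=1 RW=0 US=1 PS=0]
  → PROTECTION_VIOLATION  (2 entries read)
#4 VA=0x120B042 (r,kernel):
  L0: frame=0x1F idx=9 entry=0x39007 [P=1 RW=1 US=1 PS=0]
  L1: frame=0x39 idx=11 entry=0x3C007 [P=1 RW=1 US=1 PS=0]
  ⇒ phys 0x3C042  [2 reads]
#5 VA=0x40C721 (r,user):
  L0: frame=0x1F idx=2 entry=0x40007 [P=1 RW=1 US=1 PS=0]
  L1: frame=0x40 idx=12 entry=0x43007 [P=1 RW=1 US=1 PS=0]
  ⇒ phys 0x43721  [2 reads]
#6 VA=0x3200801 (w,user):
  L0: frame=0x1F idx=25 entry=0x47007 [P=1 RW=1 US=1 PS=0]
  L1: frame=0x47 idx=0 entry=0x49007 [P=1 RW=1 US=1 PS=0]
  ⇒ phys 0x49801  [2 reads]
#7 VA=0x261D78C (r,kernel):
  L0: frame=0x1F idx=19 entry=0x4D007 [P=1 RW=1 US=1 PS=0]
  L1: frame=0x4D idx=29 entry=0x4F007 [P=1 RW=1 US=1 PS=0]
  ⇒ phys 0x4F78C  [2 reads]

Access #0 fault: NONE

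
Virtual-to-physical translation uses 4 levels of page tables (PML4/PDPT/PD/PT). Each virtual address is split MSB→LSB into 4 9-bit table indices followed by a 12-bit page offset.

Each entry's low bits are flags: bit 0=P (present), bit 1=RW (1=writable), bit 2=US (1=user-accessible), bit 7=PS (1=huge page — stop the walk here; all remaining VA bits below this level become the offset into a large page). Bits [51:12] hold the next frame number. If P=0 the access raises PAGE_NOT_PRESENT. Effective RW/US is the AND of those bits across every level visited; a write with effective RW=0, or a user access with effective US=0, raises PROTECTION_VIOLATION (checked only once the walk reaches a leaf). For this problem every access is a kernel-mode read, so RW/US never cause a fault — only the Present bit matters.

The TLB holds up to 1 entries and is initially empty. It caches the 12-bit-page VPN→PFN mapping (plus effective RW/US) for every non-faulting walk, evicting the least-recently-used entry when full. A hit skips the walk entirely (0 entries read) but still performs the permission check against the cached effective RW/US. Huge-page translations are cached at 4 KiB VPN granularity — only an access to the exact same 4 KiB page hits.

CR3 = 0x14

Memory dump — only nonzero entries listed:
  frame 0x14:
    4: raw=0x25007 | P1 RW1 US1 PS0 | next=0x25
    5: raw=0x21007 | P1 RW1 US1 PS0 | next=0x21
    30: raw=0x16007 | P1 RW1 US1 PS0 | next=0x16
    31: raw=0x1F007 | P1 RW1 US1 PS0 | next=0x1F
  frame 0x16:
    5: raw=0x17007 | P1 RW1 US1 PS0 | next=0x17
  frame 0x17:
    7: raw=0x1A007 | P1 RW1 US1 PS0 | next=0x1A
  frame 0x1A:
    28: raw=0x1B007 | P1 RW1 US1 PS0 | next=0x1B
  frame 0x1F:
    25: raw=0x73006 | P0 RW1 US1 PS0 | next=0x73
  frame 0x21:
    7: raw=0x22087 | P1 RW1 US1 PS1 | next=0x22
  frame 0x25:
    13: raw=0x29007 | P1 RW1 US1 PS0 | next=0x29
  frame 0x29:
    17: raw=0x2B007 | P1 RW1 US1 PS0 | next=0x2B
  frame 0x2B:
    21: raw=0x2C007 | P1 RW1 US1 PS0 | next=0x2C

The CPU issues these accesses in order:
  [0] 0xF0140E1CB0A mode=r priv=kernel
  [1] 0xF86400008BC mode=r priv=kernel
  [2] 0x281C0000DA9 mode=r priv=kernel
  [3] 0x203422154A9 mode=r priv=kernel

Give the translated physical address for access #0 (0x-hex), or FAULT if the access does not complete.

Trace:
#0 VA=0xF0140E1CB0A (r,kernel):
  L0 @0x14[30] → 0x16007  P=1,RW=1,US=1,PS=0
  L1 @0x16[5] → 0x17007  P=1,RW=1,US=1,PS=0
  L2 @0x17[7] → 0x1A007  P=1,RW=1,US=1,PS=0
  L3 @0x1A[28] → 0x1B007  P=1,RW=1,US=1,PS=0
  → PA=0x1BB0A  (4 entries read)
#1 VA=0xF86400008BC (r,kernel):
  L0 @0x14[31] → 0x1F007  P=1,RW=1,US=1,PS=0
  L1 @0x1F[25] → 0x73006  P=0,RW=1,US=1,PS=0
  → PAGE_NOT_PRESENT  (2 entries read)
#2 VA=0x281C0000DA9 (r,kernel):
  L0 @0x14[5] → 0x21007  P=1,RW=1,US=1,PS=0
  L1 @0x21[7] → 0x22087  P=1,RW=1,US=1,PS=1
  → PA=0x22DA9 (huge @L1)  (2 entries read)
#3 VA=0x203422154A9 (r,kernel):
  L0 @0x14[4] → 0x25007  P=1,RW=1,US=1,PS=0
  L1 @0x25[13] → 0x29007  P=1,RW=1,US=1,PS=0
  L2 @0x29[17] → 0x2B007  P=1,RW=1,US=1,PS=0
  L3 @0x2B[21] → 0x2C007  P=1,RW=1,US=1,PS=0
  → PA=0x2C4A9  (4 entries read)

Access #0 PA: 0x1BB0A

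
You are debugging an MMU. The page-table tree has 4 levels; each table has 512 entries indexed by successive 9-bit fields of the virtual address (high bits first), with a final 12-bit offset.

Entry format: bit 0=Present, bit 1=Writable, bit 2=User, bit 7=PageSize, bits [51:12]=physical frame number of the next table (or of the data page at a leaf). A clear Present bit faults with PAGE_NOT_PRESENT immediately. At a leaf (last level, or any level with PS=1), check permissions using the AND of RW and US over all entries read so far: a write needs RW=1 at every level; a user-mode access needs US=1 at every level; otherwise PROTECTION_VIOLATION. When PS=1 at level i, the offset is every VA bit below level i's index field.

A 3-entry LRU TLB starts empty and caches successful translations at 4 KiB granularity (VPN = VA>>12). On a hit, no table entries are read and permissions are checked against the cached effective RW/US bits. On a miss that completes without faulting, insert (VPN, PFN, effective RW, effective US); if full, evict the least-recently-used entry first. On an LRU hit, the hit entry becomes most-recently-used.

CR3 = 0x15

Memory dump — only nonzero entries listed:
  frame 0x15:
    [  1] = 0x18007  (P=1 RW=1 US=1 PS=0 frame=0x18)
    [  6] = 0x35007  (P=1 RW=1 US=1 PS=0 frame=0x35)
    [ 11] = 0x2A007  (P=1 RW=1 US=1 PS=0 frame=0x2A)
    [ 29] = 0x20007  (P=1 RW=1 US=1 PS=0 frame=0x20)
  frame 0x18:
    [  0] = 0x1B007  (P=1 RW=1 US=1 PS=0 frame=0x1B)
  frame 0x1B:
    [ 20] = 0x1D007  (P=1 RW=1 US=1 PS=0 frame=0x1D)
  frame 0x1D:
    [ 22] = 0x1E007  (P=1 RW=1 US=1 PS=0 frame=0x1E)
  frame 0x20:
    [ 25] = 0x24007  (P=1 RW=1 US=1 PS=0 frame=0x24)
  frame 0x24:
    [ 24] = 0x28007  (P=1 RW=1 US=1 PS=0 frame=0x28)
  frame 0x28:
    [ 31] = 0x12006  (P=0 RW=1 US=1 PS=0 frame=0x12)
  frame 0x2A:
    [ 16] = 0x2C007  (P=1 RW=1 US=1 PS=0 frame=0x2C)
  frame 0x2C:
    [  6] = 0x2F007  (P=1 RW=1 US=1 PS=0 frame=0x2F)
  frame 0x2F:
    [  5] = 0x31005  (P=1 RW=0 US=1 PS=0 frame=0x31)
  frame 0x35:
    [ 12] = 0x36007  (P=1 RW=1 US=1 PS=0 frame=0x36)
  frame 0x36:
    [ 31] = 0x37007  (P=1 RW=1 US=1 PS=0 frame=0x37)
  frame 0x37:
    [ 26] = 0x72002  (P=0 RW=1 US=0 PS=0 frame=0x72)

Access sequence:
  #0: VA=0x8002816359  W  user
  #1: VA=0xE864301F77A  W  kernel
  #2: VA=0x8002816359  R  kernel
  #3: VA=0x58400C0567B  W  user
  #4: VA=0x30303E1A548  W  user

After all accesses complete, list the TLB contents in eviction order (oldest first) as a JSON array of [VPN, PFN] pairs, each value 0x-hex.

Trace:
#0 VA=0x8002816359 (w,user):
  L0: frame=0x15 idx=1 entry=0x18007 [P=1 RW=1 US=1 PS=0]
  L1: frame=0x18 idx=0 entry=0x1B007 [P=1 RW=1 US=1 PS=0]
  L2: frame=0x1B idx=20 entry=0x1D007 [P=1 RW=1 US=1 PS=0]
  L3: frame=0x1D idx=22 entry=0x1E007 [P=1 RW=1 US=1 PS=0]
  ✓ 0x1E359  — 4 lookups
#1 VA=0xE864301F77A (w,kernel):
  L0: frame=0x15 idx=29 entry=0x20007 [P=1 RW=1 US=1 PS=0]
  L1: frame=0x20 idx=25 entry=0x24007 [P=1 RW=1 US=1 PS=0]
  L2: frame=0x24 idx=24 entry=0x28007 [P=1 RW=1 US=1 PS=0]
  L3: frame=0x28 idx=31 entry=0x12006 [P=0 RW=1 US=1 PS=0]
  → PAGE_NOT_PRESENT  (4 entries read)
#2 VA=0x8002816359 (r,kernel):
  TLB hit vpn=0x8002816 → PA=0x1E359
#3 VA=0x58400C0567B (w,user):
  L0: frame=0x15 idx=11 entry=0x2A007 [P=1 RW=1 US=1 PS=0]
  L1: frame=0x2A idx=16 entry=0x2C007 [P=1 RW=1 US=1 PS=0]
  L2: frame=0x2C idx=6 entry=0x2F007 [P=1 RW=1 US=1 PS=0]
  L3: frame=0x2F idx=5 entry=0x31005 [P=1 RW=0 US=1 PS=0]
  → PROTECTION_VIOLATION  (4 entries read)
#4 VA=0x30303E1A548 (w,user):
  L0: frame=0x15 idx=6 entry=0x35007 [P=1 RW=1 US=1 PS=0]
  L1: frame=0x35 idx=12 entry=0x36007 [P=1 RW=1 US=1 PS=0]
  L2: frame=0x36 idx=31 entry=0x37007 [P=1 RW=1 US=1 PS=0]
  L3: frame=0x37 idx=26 entry=0x72002 [P=0 RW=1 US=0 PS=0]
  → PAGE_NOT_PRESENT  (4 entries read)

TLB: [["0x8002816", "0x1E"]]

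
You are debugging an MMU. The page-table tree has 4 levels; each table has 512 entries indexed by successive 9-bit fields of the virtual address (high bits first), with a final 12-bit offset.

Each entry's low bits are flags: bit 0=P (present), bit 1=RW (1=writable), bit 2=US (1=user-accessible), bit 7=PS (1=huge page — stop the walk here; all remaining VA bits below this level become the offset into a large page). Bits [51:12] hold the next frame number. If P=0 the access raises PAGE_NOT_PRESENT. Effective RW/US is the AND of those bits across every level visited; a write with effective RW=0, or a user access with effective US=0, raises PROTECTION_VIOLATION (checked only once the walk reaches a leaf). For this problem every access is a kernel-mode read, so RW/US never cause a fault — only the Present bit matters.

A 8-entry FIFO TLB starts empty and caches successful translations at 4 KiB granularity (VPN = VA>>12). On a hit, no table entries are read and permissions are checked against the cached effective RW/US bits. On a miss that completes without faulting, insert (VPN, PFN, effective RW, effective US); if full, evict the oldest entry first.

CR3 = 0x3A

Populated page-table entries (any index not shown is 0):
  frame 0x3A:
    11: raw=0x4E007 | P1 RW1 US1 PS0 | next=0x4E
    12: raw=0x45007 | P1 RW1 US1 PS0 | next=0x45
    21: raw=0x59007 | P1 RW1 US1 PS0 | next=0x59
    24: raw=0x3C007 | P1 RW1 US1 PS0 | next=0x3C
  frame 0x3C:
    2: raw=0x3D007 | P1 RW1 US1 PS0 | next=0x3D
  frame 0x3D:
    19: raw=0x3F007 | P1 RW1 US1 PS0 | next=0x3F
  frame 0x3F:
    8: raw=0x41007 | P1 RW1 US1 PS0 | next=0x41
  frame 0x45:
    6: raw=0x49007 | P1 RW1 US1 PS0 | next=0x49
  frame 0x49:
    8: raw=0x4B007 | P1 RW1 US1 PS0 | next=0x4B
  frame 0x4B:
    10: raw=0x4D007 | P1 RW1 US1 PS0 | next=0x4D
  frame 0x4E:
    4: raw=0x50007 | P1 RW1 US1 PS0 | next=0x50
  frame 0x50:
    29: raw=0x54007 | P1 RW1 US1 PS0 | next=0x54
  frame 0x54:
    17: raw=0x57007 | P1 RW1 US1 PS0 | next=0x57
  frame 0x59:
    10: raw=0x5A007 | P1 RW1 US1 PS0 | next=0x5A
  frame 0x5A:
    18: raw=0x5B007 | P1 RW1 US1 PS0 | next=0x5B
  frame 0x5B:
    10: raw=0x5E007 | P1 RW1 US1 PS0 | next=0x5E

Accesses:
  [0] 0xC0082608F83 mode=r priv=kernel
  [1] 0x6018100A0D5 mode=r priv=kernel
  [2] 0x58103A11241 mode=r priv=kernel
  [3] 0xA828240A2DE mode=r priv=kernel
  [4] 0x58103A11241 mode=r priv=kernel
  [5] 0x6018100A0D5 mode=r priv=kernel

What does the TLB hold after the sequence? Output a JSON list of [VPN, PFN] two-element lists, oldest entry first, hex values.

Per-access translation:
#0 VA=0xC0082608F83 (r,kernel):
  L0: frame=0x3A idx=24 entry=0x3C007 [P=1 RW=1 US=1 PS=0]
  L1: frame=0x3C idx=2 entry=0x3D007 [P=1 RW=1 US=1 PS=0]
  L2: frame=0x3D idx=19 entry=0x3F007 [P=1 RW=1 US=1 PS=0]
  L3: frame=0x3F idx=8 entry=0x41007 [P=1 RW=1 US=1 PS=0]
  ✓ 0x41F83  — 4 lookups
#1 VA=0x6018100A0D5 (r,kernel):
  L0: frame=0x3A idx=12 entry=0x45007 [P=1 RW=1 US=1 PS=0]
  L1: frame=0x45 idx=6 entry=0x49007 [P=1 RW=1 US=1 PS=0]
  L2: frame=0x49 idx=8 entry=0x4B007 [P=1 RW=1 US=1 PS=0]
  L3: frame=0x4B idx=10 entry=0x4D007 [P=1 RW=1 US=1 PS=0]
  ✓ 0x4D0D5  — 4 lookups
#2 VA=0x58103A11241 (r,kernel):
  L0: frame=0x3A idx=11 entry=0x4E007 [P=1 RW=1 US=1 PS=0]
  L1: frame=0x4E idx=4 entry=0x50007 [P=1 RW=1 US=1 PS=0]
  L2: frame=0x50 idx=29 entry=0x54007 [P=1 RW=1 US=1 PS=0]
  L3: frame=0x54 idx=17 entry=0x57007 [P=1 RW=1 US=1 PS=0]
  ✓ 0x57241  — 4 lookups
#3 VA=0xA828240A2DE (r,kernel):
  L0: frame=0x3A idx=21 entry=0x59007 [P=1 RW=1 US=1 PS=0]
  L1: frame=0x59 idx=10 entry=0x5A007 [P=1 RW=1 US=1 PS=0]
  L2: frame=0x5A idx=18 entry=0x5B007 [P=1 RW=1 US=1 PS=0]
  L3: frame=0x5B idx=10 entry=0x5E007 [P=1 RW=1 US=1 PS=0]
  ✓ 0x5E2DE  — 4 lookups
#4 VA=0x58103A11241 (r,kernel):
  TLB hit vpn=0x58103A11 → PA=0x57241
#5 VA=0x6018100A0D5 (r,kernel):
  TLB hit vpn=0x6018100A → PA=0x4D0D5

TLB: [["0xC0082608", "0x41"], ["0x6018100A", "0x4D"], ["0x58103A11", "0x57"], ["0xA828240A", "0x5E"]]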